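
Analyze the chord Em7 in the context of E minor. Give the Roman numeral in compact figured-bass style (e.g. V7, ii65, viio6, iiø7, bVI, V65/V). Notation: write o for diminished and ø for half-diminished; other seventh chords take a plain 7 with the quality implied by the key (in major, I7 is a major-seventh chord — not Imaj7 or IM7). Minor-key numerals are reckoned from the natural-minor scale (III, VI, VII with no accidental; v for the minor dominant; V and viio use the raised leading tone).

i7

Stacked in thirds the chord is E-G-B-D: a minor seventh chord on E.
E is scale degree 1 in E minor, and a minor seventh chord on that degree is written i7.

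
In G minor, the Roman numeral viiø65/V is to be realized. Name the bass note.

The applied chord viiø65/V is rooted on C#: C#-E-G-B.
The figure 65 means first inversion — the third is in the bass.

E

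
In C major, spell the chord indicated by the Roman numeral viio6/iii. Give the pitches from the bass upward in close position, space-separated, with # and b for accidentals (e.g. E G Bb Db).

F# A D#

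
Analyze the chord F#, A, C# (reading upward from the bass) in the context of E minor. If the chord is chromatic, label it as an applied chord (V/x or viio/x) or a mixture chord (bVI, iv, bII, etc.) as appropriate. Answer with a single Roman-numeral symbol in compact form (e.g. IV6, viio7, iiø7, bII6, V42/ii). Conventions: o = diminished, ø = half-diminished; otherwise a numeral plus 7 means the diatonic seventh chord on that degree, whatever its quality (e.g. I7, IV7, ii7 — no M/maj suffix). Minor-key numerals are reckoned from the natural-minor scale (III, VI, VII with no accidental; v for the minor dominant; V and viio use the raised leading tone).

ii

The pitches F#-A-C# form a minor triad rooted on F#.
F# is the second degree of E minor. This is the minor supertonic, borrowed from the parallel major (the Dorian ii).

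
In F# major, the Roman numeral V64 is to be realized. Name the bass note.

G#

V in F# major has root C#; the chord is C#-E#-G#.
The figure 64 means second inversion — the fifth is in the bass.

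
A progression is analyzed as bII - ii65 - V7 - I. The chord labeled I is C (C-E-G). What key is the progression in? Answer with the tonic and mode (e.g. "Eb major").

The chord C is a major triad rooted on C; its label is I.
If C is scale degree 1 and the mode makes that degree carry a major triad, the tonic is C and the mode is major.

C major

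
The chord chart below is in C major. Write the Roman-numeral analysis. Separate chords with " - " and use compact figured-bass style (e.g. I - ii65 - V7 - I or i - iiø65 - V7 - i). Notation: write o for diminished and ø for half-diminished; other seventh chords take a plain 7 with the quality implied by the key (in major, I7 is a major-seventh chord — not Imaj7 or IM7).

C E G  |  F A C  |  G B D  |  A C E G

C-E-G has root C, degree 1 in C major, so I.
F-A-C: major triad on F = scale degree 4 → IV.
G-B-D has root G, degree 5 in C major, so V.
A-C-E-G has root A, degree 6 in C major, so vi7.

I - IV - V - vi7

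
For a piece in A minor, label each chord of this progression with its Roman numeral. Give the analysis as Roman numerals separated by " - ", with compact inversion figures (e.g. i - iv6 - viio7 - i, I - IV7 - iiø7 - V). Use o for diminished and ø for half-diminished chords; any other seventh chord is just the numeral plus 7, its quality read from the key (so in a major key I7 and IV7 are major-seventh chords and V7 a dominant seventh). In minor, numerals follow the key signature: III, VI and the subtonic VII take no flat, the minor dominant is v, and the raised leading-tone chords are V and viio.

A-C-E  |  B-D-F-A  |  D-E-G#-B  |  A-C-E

A-C-E has root A, degree 1 in A minor, so i.
B-D-F-A has root B, degree 2 in A minor, so iiø7.
D-E-G#-B: dominant seventh chord on E = scale degree 5 → V42.
A-C-E: root A is the tonic; minor triad there is i.

i - iiø7 - V42 - i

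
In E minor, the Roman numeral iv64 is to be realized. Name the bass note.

iv in E minor has root A; the chord is A-C-E.
The figure 64 means second inversion — the fifth is in the bass.

E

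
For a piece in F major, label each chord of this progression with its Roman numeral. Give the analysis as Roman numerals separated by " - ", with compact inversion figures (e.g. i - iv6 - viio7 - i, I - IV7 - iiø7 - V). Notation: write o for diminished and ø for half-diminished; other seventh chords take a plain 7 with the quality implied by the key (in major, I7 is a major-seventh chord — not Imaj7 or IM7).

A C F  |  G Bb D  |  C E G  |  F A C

A-C-F: major triad on F = scale degree 1 → I6.
G-Bb-D has root G, degree 2 in F major, so ii.
C-E-G: root C is the dominant; major triad there is V.
F-A-C: root F is the tonic; major triad there is I.

I6 - ii - V - I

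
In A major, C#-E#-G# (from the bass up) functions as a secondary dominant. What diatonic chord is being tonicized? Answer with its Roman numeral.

vi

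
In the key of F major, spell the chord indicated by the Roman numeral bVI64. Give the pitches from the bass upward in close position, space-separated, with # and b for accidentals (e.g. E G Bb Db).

Scale degree 6 in F major is D; lowering it a half step gives Db. bVI64 is a major triad on the lowered sixth degree, borrowed from the parallel minor.
So the chord is Db-F-Ab.
The figured bass 64 indicates second inversion, placing the fifth (Ab) in the bass: Ab-Db-F.

Ab Db F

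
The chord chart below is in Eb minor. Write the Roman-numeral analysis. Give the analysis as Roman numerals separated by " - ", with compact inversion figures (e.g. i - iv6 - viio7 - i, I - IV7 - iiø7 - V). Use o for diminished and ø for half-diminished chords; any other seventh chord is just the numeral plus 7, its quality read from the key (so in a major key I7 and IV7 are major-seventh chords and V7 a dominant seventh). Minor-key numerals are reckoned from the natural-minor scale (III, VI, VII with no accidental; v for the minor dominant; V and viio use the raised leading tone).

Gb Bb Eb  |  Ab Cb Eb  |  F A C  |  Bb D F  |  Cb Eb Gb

i6 - iv - V/V - V - VI

Gb-Bb-Eb: minor triad on Eb = scale degree 1 → i6.
Ab-Cb-Eb has root Ab, degree 4 in Eb minor, so iv.
F-A-C: a major triad on F, the applied dominant of V → V/V.
Bb-D-F: major triad on Bb = scale degree 5 → V.
Cb-Eb-Gb: root Cb is the submediant; major triad there is VI.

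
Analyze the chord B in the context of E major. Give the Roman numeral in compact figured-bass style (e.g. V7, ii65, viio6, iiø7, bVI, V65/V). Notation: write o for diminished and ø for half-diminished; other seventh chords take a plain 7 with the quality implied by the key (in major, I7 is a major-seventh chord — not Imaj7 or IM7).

V

Stacked in thirds the chord is B-D#-F#: a major triad on B.
B is scale degree 5 in E major, and a major triad on that degree is written V.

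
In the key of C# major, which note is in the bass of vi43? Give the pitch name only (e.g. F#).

E#

vi in C# major has root A#; the chord is A#-C#-E#-G#.
The figure 43 means second inversion — the fifth is in the bass.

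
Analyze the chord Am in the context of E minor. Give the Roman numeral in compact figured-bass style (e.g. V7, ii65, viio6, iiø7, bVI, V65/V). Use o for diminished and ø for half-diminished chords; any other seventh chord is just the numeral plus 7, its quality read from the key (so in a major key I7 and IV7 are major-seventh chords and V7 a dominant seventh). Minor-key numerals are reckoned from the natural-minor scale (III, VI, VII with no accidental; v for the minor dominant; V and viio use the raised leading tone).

iv

The pitches A-C-E form a minor triad rooted on A.
A is scale degree 4 in E minor, and a minor triad on that degree is written iv.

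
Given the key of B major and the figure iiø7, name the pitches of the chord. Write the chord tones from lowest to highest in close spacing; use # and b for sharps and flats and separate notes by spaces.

C# E G B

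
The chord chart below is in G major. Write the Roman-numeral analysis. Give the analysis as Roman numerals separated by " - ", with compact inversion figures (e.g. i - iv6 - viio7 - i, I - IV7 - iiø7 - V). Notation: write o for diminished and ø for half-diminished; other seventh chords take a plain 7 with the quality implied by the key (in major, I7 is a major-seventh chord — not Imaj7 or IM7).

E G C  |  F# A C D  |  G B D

IV6 - V65 - I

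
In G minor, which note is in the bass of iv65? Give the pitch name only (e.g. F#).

Eb

iv in G minor has root C; the chord is C-Eb-G-Bb.
The figure 65 means first inversion — the third is in the bass.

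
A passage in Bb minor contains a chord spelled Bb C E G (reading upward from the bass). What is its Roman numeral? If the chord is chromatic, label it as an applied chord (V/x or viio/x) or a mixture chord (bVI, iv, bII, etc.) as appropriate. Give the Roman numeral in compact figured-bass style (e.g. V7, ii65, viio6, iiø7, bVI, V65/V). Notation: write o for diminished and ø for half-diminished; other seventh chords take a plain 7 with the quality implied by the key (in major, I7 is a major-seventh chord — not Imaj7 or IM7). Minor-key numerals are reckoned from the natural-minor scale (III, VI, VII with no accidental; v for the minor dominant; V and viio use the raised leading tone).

V42/V

The pitches C-E-G-Bb form a dominant seventh chord rooted on C.
C is not a diatonic chord root with this quality in Bb minor, but it lies a perfect fifth above F (V), so the chord functions as an applied dominant of V.
With Bb in the bass the chord is in third inversion, so the figured bass is 42.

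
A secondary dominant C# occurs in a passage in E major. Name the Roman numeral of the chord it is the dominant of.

The chord is a major triad on C#.
A dominant resolves down a perfect fifth: C# → F#. In E major, F# is scale degree 2, i.e. ii.

ii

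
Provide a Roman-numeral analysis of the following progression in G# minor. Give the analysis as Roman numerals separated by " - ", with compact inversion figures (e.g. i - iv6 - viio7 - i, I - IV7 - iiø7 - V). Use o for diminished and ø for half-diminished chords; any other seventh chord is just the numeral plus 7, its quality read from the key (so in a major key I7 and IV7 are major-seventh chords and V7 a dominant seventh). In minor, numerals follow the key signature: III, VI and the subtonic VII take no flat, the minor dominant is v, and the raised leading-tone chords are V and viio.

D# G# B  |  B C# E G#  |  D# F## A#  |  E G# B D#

i64 - iv42 - V - VI7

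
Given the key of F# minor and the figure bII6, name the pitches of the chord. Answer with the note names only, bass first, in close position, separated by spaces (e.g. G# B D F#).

B D G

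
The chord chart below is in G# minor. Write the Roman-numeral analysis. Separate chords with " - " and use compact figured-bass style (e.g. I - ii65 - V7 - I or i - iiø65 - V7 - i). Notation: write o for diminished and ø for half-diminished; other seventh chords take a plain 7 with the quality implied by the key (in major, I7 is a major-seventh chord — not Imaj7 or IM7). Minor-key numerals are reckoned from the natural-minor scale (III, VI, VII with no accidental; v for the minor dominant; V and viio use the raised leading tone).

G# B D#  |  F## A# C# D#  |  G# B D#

i - V65 - i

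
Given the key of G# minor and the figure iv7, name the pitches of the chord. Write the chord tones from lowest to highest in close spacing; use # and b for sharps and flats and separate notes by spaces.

C# E G# B

In G# minor, the fourth degree is C#, and the diatonic chord built there is a minor seventh chord.
Stacking thirds from C# gives C#-E-G#-B.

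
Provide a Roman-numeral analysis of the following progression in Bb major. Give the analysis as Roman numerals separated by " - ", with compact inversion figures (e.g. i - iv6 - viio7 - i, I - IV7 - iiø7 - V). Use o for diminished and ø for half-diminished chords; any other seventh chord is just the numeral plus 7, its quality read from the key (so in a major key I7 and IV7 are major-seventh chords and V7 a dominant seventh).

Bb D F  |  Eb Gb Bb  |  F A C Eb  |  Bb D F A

Bb-D-F: major triad on Bb = scale degree 1 → I.
Eb-Gb-Bb: minor triad on Eb — chromatic; iv (borrowed from the parallel minor).
F-A-C-Eb has root F, degree 5 in Bb major, so V7.
Bb-D-F-A: root Bb is the tonic; major seventh chord there is I7.

I - iv - V7 - I7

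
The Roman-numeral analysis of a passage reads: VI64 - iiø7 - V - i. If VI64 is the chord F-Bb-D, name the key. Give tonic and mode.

The chord Bb/F is a major triad rooted on Bb; its label is VI64.
Counting down 5 scale steps from Bb places the tonic on D; a major triad on degree 6 is diatonic only in minor.

D minor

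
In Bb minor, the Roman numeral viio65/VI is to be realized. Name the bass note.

The applied chord viio65/VI is rooted on F: F-Ab-Cb-Ebb.
The figure 65 means first inversion — the third is in the bass.

Ab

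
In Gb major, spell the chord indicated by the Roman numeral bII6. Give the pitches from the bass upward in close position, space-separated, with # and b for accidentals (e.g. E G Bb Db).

Cb Ebb Abb

bII6 is the Neapolitan sixth — a major triad on the lowered second degree, here in its customary first inversion. In Gb major that root is Abb.
So the chord is Abb-Cb-Ebb.
With the 6 figure the chord is in first inversion; from the bass Cb upward in close position it reads Cb-Ebb-Abb.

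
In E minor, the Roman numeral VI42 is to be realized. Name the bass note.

VI in E minor has root C; the chord is C-E-G-B.
The figure 42 means third inversion — the seventh is in the bass.

B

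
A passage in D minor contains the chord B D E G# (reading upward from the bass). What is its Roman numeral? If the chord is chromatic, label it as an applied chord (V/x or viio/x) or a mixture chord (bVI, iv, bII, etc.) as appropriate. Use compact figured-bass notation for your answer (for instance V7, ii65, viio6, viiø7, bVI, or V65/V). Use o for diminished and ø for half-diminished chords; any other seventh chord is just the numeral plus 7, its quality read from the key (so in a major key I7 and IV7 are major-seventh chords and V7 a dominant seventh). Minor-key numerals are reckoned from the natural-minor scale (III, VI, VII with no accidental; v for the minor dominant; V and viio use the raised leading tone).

V43/V

Stacked in thirds the chord is E-G#-B-D: a dominant seventh chord on E.
E is not a diatonic chord root with this quality in D minor, but it lies a perfect fifth above A (V), so the chord functions as an applied dominant of V.
With B in the bass the chord is in second inversion, so the figured bass is 43.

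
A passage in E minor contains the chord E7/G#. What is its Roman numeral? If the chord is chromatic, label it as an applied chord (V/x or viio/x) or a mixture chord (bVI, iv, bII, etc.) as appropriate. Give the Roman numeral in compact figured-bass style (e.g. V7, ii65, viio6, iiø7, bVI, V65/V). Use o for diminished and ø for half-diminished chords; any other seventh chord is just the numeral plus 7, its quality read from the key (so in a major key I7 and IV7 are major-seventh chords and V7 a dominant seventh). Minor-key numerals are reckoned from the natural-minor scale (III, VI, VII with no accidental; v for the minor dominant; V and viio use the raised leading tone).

The pitches E-G#-B-D form a dominant seventh chord rooted on E.
E is not a diatonic chord root with this quality in E minor, but it lies a perfect fifth above A (iv), so the chord functions as an applied dominant of iv.
With G# in the bass the chord is in first inversion, so the figured bass is 65.

V65/iv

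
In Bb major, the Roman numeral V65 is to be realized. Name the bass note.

A

V in Bb major has root F; the chord is F-A-C-Eb.
The figure 65 means first inversion — the third is in the bass.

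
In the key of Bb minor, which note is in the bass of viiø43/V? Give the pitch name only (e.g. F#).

The applied chord viiø43/V is rooted on E: E-G-Bb-D.
The figure 43 means second inversion — the fifth is in the bass.

Bb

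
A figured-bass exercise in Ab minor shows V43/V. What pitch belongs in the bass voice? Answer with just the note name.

The applied chord V43/V is rooted on Bb: Bb-D-F-Ab.
The figure 43 means second inversion — the fifth is in the bass.

F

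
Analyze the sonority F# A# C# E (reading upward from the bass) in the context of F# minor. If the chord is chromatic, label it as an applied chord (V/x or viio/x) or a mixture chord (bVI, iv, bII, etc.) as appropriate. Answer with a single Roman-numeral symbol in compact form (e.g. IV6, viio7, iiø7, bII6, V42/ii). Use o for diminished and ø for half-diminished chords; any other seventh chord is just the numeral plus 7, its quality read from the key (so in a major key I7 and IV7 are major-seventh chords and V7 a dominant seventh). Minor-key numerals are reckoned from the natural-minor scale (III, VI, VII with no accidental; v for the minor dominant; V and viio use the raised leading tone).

V7/iv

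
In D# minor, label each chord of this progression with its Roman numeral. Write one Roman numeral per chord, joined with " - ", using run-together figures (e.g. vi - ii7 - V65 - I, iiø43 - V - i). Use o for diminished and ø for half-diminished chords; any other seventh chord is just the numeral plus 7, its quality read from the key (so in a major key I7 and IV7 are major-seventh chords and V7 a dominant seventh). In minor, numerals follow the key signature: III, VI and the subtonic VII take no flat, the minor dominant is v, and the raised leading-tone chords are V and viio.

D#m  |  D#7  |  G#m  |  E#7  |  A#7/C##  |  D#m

D#m has root D#, degree 1 in D# minor, so i.
D#7: a dominant seventh chord on D#, the applied dominant of iv → V7/iv.
G#m: root G# is the subdominant; minor triad there is iv.
E#7 is the secondary dominant of V (dominant seventh chord on E#): V7/V.
A#7/C## has root A#, degree 5 in D# minor, so V65.
D#m: root D# is the tonic; minor triad there is i.

i - V7/iv - iv - V7/V - V65 - i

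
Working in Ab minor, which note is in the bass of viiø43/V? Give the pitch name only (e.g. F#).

Ab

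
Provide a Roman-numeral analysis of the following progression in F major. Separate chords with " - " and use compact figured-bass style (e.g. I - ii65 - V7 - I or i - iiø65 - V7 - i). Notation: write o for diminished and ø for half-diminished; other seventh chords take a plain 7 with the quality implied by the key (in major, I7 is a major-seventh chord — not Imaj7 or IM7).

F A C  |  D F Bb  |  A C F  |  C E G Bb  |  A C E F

F-A-C has root F, degree 1 in F major, so I.
D-F-Bb: major triad on Bb = scale degree 4 → IV6.
A-C-F: major triad on F = scale degree 1 → I6.
C-E-G-Bb has root C, degree 5 in F major, so V7.
A-C-E-F has root F, degree 1 in F major, so I65.

I - IV6 - I6 - V7 - I65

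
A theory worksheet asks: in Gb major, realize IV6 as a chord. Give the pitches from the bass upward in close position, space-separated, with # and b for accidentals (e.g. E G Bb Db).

Eb Gb Cb

In Gb major, the fourth degree is Cb, and the diatonic chord built there is a major triad.
That chord is spelled Cb-Eb-Gb.
The figured bass 6 indicates first inversion, placing the third (Eb) in the bass: Eb-Gb-Cb.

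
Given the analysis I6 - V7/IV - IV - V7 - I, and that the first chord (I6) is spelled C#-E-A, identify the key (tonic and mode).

A major

I6 is given as C#-E-A — a major triad with root A.
If A is scale degree 1 and the mode makes that degree carry a major triad, the tonic is A and the mode is major.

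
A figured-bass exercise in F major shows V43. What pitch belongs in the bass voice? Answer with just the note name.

G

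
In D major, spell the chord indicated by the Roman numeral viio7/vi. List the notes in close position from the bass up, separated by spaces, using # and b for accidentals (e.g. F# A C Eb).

A# C# E G

The slash marks an applied leading-tone chord: viio of vi. In D major, vi is B, so the leading tone to it is A#, a half step below.
Building a fully diminished seventh chord on A# gives A#-C#-E-G.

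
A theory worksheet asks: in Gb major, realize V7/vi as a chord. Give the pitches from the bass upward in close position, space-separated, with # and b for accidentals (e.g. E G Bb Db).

V7/vi is a secondary dominant — the dominant seventh of vi. vi in Gb major is Eb, so the applied chord's root is Bb, a perfect fifth above.
Building a dominant seventh chord on Bb gives Bb-D-F-Ab.

Bb D F Ab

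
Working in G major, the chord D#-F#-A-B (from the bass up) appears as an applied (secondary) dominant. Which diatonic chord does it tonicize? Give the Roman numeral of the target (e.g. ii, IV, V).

The chord is a dominant seventh chord on B.
A dominant resolves down a perfect fifth: B → E. In G major, E is scale degree 6, i.e. vi.

vi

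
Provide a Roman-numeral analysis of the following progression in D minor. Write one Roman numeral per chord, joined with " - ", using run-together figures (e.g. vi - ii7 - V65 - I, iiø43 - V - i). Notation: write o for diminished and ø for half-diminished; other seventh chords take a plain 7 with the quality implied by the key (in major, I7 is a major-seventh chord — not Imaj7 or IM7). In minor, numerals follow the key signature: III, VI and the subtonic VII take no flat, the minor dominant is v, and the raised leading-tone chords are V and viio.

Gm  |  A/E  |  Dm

iv - V64 - i

Gm: root G is the subdominant; minor triad there is iv.
A/E: major triad on A = scale degree 5 → V64.
Dm has root D, degree 1 in D minor, so i.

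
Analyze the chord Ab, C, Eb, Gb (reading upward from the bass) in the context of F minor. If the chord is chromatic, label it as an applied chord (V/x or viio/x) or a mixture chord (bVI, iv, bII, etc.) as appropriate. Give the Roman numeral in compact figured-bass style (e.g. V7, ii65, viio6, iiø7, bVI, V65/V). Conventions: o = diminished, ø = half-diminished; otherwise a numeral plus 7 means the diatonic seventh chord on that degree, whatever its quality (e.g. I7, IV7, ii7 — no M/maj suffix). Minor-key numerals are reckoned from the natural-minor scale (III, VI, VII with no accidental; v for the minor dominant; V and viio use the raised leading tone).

V7/VI

Stacked in thirds the chord is Ab-C-Eb-Gb: a dominant seventh chord on Ab.
Ab is not a diatonic chord root with this quality in F minor, but it lies a perfect fifth above Db (VI), so the chord functions as an applied dominant of VI.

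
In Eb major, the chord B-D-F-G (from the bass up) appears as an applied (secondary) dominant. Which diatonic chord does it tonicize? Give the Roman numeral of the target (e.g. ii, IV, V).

The chord is a dominant seventh chord on G.
A dominant resolves down a perfect fifth: G → C. In Eb major, C is scale degree 6, i.e. vi.

vi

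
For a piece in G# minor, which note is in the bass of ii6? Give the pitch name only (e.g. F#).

C#

ii in G# minor has root A#; the chord is A#-C#-E#.
The figure 6 means first inversion — the third is in the bass.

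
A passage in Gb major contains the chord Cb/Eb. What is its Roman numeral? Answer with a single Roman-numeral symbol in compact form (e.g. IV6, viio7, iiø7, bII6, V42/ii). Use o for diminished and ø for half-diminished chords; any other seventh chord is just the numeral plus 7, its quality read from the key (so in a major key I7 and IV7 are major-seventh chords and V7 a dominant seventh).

IV6

Stacked in thirds the chord is Cb-Eb-Gb: a major triad on Cb.
In Gb major, Cb is the subdominant; the diatonic major triad there is IV.
With Eb in the bass the chord is in first inversion, so the figured bass is 6.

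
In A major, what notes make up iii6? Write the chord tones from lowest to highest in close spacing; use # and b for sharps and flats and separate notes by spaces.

E G# C#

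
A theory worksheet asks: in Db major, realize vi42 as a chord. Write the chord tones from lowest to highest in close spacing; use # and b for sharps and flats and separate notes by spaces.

Ab Bb Db F

The numeral's case and figure indicate a minor seventh chord. In Db major its root, scale degree 6, is Bb.
Stacking thirds from Bb gives Bb-Db-F-Ab.
The figured bass 42 indicates third inversion, placing the seventh (Ab) in the bass: Ab-Bb-Db-F.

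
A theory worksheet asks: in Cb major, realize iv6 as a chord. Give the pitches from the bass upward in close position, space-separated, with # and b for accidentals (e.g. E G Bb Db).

iv6 is the minor subdominant, borrowed from the parallel minor. In Cb major that root is Fb.
So the chord is Fb-Abb-Cb.
With the 6 figure the chord is in first inversion; from the bass Abb upward in close position it reads Abb-Cb-Fb.

Abb Cb Fb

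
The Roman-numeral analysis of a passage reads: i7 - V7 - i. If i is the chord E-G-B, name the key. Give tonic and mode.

E minor

The anchor chord is a minor triad on E, labeled i.
If E is scale degree 1 and the mode makes that degree carry a minor triad, the tonic is E and the mode is minor.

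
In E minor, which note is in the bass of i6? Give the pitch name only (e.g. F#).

i in E minor has root E; the chord is E-G-B.
The figure 6 means first inversion — the third is in the bass.

G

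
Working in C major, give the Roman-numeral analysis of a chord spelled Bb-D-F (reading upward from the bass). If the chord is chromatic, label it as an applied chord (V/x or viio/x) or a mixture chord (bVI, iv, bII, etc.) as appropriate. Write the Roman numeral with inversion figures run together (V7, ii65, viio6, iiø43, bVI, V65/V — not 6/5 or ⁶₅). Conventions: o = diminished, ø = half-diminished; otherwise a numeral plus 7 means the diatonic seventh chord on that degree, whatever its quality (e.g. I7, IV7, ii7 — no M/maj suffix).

Stacked in thirds the chord is Bb-D-F: a major triad on Bb.
Bb is the lowered seventh degree of C major (diatonic 7 would be B). This is a major triad on the lowered seventh degree (the subtonic), borrowed from the parallel minor.

bVII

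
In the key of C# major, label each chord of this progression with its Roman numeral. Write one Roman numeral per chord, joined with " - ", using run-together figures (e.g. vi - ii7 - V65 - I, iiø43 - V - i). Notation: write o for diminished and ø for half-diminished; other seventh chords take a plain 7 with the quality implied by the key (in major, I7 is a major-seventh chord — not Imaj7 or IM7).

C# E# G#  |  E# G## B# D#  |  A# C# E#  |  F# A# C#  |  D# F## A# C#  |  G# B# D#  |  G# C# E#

I - V7/vi - vi - IV - V7/V - V - I64

C#-E#-G# has root C#, degree 1 in C# major, so I.
E#-G##-B#-D#: chromatic; E# is V of vi, so V7/vi.
A#-C#-E# has root A#, degree 6 in C# major, so vi.
F#-A#-C#: root F# is the subdominant; major triad there is IV.
D#-F##-A#-C#: chromatic; D# is V of V, so V7/V.
G#-B#-D# has root G#, degree 5 in C# major, so V.
G#-C#-E#: major triad on C# = scale degree 1 → I64.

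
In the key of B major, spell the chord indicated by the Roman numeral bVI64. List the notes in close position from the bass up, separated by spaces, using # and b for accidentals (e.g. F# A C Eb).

D G B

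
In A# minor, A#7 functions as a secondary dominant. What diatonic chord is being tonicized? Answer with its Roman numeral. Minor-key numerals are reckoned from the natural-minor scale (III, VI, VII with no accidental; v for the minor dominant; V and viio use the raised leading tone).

The chord is a dominant seventh chord on A#.
A dominant resolves down a perfect fifth: A# → D#. In A# minor, D# is scale degree 4, i.e. iv.

iv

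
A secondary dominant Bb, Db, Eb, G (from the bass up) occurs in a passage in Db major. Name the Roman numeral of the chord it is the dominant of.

The chord is a dominant seventh chord on Eb.
A dominant resolves down a perfect fifth: Eb → Ab. In Db major, Ab is scale degree 5, i.e. V.

V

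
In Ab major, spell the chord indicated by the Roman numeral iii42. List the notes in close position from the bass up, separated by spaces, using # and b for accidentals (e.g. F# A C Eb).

Bb C Eb G

In Ab major, the third degree is C, and the diatonic chord built there is a minor seventh chord.
Stacking thirds from C gives C-Eb-G-Bb.
The figured bass 42 indicates third inversion, placing the seventh (Bb) in the bass: Bb-C-Eb-G.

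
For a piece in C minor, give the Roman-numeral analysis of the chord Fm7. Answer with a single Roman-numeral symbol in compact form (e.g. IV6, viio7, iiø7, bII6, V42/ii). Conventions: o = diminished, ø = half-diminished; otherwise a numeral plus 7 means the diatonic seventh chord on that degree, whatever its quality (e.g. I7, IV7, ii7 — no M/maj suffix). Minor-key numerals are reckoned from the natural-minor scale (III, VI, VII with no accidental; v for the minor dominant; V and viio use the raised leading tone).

Stacked in thirds the chord is F-Ab-C-Eb: a minor seventh chord on F.
In C minor, F is the subdominant; the diatonic minor seventh chord there is iv7.

iv7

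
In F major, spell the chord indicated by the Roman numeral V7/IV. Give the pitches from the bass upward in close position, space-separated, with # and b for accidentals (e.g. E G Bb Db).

V7/IV is a secondary dominant — the dominant seventh of IV. IV in F major is Bb, so the applied chord's root is F, a perfect fifth above.
Building a dominant seventh chord on F gives F-A-C-Eb.

F A C Eb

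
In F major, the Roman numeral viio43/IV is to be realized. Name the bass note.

The applied chord viio43/IV is rooted on A: A-C-Eb-Gb.
The figure 43 means second inversion — the fifth is in the bass.

Eb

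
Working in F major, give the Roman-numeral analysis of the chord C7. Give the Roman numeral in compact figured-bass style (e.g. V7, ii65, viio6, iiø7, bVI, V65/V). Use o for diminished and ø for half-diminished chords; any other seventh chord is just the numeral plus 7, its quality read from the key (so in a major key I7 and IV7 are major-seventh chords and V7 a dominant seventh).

V7

The pitches C-E-G-Bb form a dominant seventh chord rooted on C.
In F major, C is the dominant; the diatonic dominant seventh chord there is V7.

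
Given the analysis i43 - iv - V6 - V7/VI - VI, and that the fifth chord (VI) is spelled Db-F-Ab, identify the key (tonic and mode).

F minor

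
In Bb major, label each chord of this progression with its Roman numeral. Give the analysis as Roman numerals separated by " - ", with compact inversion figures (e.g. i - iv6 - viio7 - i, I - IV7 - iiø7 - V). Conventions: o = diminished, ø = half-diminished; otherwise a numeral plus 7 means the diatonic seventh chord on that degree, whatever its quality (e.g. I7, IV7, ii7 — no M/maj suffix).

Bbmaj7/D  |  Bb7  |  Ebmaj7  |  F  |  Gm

I65 - V7/IV - IV7 - V - vi

Bbmaj7/D: major seventh chord on Bb = scale degree 1 → I65.
Bb7: chromatic; Bb is V of IV, so V7/IV.
Ebmaj7: root Eb is the subdominant; major seventh chord there is IV7.
F: root F is the dominant; major triad there is V.
Gm has root G, degree 6 in Bb major, so vi.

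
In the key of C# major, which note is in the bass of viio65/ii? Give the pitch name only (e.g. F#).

E#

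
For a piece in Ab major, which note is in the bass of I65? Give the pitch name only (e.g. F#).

C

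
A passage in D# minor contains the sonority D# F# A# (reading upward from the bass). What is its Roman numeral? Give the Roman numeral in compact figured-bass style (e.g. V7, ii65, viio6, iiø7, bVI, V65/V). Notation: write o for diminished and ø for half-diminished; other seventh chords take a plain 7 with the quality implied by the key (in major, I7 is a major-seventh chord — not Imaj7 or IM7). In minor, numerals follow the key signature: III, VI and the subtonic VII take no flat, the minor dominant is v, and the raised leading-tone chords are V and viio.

i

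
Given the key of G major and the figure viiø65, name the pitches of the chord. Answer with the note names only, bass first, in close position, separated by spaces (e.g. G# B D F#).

The numeral's case and figure indicate a half-diminished seventh chord. In G major its root, the leading tone, is F#.
That chord is spelled F#-A-C-E.
With the 65 figure the chord is in first inversion; from the bass A upward in close position it reads A-C-E-F#.

A C E F#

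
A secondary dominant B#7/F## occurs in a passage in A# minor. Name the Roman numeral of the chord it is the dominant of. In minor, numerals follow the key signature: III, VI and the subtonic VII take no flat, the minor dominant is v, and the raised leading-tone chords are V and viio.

V

The chord is a dominant seventh chord on B#.
A dominant resolves down a perfect fifth: B# → E#. In A# minor, E# is scale degree 5, i.e. V.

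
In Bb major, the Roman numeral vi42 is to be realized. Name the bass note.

F

vi in Bb major has root G; the chord is G-Bb-D-F.
The figure 42 means third inversion — the seventh is in the bass.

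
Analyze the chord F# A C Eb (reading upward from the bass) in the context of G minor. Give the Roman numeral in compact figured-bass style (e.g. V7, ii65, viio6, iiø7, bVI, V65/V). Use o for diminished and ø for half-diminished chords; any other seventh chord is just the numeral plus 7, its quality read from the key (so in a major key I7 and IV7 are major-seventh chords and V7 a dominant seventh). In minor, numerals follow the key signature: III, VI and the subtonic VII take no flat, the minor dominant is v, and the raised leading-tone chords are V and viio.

viio7

Stacked in thirds the chord is F#-A-C-Eb: a fully diminished seventh chord on F#.
In G minor, F# is the leading tone; the diatonic fully diminished seventh chord there is viio7.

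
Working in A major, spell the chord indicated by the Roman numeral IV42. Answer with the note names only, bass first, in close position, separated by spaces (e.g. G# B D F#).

C# D F# A

In A major, the fourth degree is D, and the diatonic chord built there is a major seventh chord.
Stacking thirds from D gives D-F#-A-C#.
The figured bass 42 indicates third inversion, placing the seventh (C#) in the bass: C#-D-F#-A.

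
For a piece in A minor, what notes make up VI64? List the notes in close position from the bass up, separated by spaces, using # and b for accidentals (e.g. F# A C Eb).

C F A

In A minor, scale degree 6 is F, and the diatonic chord built there is a major triad.
Stacking thirds from F gives F-A-C.
With the 64 figure the chord is in second inversion; from the bass C upward in close position it reads C-F-A.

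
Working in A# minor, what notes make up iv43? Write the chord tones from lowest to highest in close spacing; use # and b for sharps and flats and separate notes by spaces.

A# C# D# F#

The numeral's case and figure indicate a minor seventh chord. In A# minor its root, scale degree 4, is D#.
That chord is spelled D#-F#-A#-C#.
With the 43 figure the chord is in second inversion; from the bass A# upward in close position it reads A#-C#-D#-F#.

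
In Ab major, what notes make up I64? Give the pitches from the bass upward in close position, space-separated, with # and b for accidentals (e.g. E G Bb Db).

Eb Ab C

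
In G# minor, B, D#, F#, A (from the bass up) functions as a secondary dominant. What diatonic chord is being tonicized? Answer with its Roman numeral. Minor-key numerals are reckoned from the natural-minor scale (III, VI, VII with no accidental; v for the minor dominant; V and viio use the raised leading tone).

The chord is a dominant seventh chord on B.
A dominant resolves down a perfect fifth: B → E. In G# minor, E is scale degree 6, i.e. VI.

VI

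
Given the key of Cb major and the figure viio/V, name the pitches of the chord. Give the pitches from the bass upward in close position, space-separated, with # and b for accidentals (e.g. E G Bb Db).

F Ab Cb

viio/V is a secondary leading-tone chord. The target V is Gb in Cb major; the applied chord is rooted a semitone below, on F.
Building a diminished triad on F gives F-Ab-Cb.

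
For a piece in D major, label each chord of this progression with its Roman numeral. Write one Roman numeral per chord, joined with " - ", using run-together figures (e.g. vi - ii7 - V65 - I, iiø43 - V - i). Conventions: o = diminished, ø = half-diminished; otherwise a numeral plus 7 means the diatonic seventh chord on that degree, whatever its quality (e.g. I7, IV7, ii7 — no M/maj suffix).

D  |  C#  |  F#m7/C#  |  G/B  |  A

D has root D, degree 1 in D major, so I.
C#: a major triad on C#, the applied dominant of iii → V/iii.
F#m7/C#: minor seventh chord on F# = scale degree 3 → iii43.
G/B: major triad on G = scale degree 4 → IV6.
A has root A, degree 5 in D major, so V.

I - V/iii - iii43 - IV6 - V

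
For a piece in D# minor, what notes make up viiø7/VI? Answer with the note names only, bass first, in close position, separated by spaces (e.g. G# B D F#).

The slash marks an applied leading-tone chord: viio of VI. In D# minor, VI is B, so the leading tone to it is A#, a half step below.
Building a half-diminished seventh chord on A# gives A#-C#-E-G#.

A# C# E G#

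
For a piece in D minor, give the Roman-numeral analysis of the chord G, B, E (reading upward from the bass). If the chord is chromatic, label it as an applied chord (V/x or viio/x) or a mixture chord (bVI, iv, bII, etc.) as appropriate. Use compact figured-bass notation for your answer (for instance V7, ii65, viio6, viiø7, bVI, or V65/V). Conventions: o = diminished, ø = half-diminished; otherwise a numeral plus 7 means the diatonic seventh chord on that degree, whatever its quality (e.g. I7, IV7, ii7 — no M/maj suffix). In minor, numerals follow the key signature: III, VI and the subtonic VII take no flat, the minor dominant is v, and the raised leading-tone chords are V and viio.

The pitches E-G-B form a minor triad rooted on E.
E is the second degree of D minor. This is the minor supertonic, borrowed from the parallel major (the Dorian ii).
With G in the bass the chord is in first inversion, so the figured bass is 6.

ii6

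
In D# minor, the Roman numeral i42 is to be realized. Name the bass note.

C#

i in D# minor has root D#; the chord is D#-F#-A#-C#.
The figure 42 means third inversion — the seventh is in the bass.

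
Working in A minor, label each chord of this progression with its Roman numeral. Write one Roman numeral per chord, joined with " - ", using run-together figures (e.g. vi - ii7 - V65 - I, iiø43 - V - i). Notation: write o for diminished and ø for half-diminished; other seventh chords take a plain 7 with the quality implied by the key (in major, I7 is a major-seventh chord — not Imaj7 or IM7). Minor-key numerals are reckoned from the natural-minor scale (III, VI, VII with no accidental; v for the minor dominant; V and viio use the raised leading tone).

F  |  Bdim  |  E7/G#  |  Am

F has root F, degree 6 in A minor, so VI.
Bdim has root B, degree 2 in A minor, so iio.
E7/G#: dominant seventh chord on E = scale degree 5 → V65.
Am: root A is the tonic; minor triad there is i.

VI - iio - V65 - i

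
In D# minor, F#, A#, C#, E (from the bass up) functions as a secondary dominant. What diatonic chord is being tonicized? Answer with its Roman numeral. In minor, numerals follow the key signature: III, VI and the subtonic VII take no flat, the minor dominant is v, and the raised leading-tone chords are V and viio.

VI

The chord is a dominant seventh chord on F#.
A dominant resolves down a perfect fifth: F# → B. In D# minor, B is scale degree 6, i.e. VI.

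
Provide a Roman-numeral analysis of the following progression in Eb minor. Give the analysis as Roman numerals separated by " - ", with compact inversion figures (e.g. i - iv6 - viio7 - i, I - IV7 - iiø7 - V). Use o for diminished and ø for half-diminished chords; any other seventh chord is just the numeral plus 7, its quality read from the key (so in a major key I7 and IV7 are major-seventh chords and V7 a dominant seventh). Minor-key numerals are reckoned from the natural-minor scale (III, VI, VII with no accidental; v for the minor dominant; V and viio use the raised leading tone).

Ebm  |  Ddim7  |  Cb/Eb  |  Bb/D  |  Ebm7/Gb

i - viio7 - VI6 - V6 - i65

Ebm: root Eb is the tonic; minor triad there is i.
Ddim7: fully diminished seventh chord on D = scale degree 7 → viio7.
Cb/Eb has root Cb, degree 6 in Eb minor, so VI6.
Bb/D: major triad on Bb = scale degree 5 → V6.
Ebm7/Gb has root Eb, degree 1 in Eb minor, so i65.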